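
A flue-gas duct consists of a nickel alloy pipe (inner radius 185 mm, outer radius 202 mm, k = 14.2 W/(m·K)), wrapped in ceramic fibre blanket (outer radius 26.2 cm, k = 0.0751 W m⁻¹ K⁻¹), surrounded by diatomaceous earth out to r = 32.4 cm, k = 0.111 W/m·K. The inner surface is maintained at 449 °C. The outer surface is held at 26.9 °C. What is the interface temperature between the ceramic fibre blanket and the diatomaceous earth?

T = 177 °C

Resistance network (inner→outer):
  R'_nickel alloy = ln(0.202/0.185)/(2πk) = 0.08791/(2π·14.2) = 9.853×10^-4 m·K/W
  R'_ceramic fibre blanket = ln(0.262/0.202)/(2πk) = 0.2601/(2π·0.0751) = 0.5512 m·K/W
  R'_diatomaceous earth = ln(0.324/0.262)/(2πk) = 0.2124/(2π·0.111) = 0.3045 m·K/W
ΣR = 9.853×10^-4 + 0.5512 + 0.3045 = 0.8567 m·K/W
Q' = ΔT/ΣR = (449 °C − 26.9 °C)/0.8567 = 492.7 W/m
From the inner boundary to the ceramic fibre blanket/diatomaceous earth interface, ΣR_partial = 0.5522 m·K/W.
T_interface = T_in − Q'·ΣR_partial = 449 °C − (492.7)(0.5522) = 177 °C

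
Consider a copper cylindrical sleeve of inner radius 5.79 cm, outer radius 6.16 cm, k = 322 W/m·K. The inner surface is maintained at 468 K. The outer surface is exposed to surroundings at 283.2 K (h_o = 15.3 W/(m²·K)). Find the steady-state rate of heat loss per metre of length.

Q' = 1090 W/m

Series thermal resistances, inner to outer:
  R'_copper = ln(0.0616/0.0579)/(2πk) = 0.06194/(2π·322) = 3.062×10^-5 m·K/W
  R'_conv,out = 1/(2πr h) = 1/(2π·0.0616·15.3) = 0.1689 m·K/W
ΣR = 3.062×10^-5 + 0.1689 = 0.1689 m·K/W
Q' = ΔT/ΣR = (468 K − 283.2 K)/0.1689 = 1090 W/m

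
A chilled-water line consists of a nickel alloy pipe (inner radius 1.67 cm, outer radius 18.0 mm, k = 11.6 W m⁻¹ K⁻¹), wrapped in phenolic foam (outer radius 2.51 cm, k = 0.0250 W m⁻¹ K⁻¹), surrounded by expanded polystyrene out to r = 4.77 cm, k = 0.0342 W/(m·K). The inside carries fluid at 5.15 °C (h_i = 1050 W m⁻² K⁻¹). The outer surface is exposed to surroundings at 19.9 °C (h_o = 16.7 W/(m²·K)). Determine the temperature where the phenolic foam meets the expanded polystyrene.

T = 11.1 °C

Treat each layer as a resistance in series:
  R'_conv,in = 1/(2πr h) = 1/(2π·0.0167·1050) = 0.009076 m·K/W
  R'_nickel alloy = ln(0.0180/0.0167)/(2πk) = 0.07496/(2π·11.6) = 0.001029 m·K/W
  R'_phenolic foam = ln(0.0251/0.0180)/(2πk) = 0.3325/(2π·0.0250) = 2.117 m·K/W
  R'_expanded polystyrene = ln(0.0477/0.0251)/(2πk) = 0.6421/(2π·0.0342) = 2.988 m·K/W
  R'_conv,out = 1/(2πr h) = 1/(2π·0.0477·16.7) = 0.1998 m·K/W
ΣR = 0.009076 + 0.001029 + 2.117 + 2.988 + 0.1998 = 5.315 m·K/W
Q' = ΔT/ΣR = (5.15 °C − 19.9 °C)/5.315 = -2.775 W/m
From the inner boundary to the phenolic foam/expanded polystyrene interface, ΣR_partial = 2.127 m·K/W.
T_interface = T_in − Q'·ΣR_partial = 5.15 °C − (-2.775)(2.127) = 11.1 °C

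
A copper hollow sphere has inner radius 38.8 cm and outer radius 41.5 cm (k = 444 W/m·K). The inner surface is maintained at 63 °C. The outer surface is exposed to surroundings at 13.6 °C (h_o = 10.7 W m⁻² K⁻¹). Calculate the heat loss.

Series thermal resistances, inner to outer:
  R_copper = (1/0.388 − 1/0.415)/(4πk) = 0.1677/(4π·444) = 3.005×10^-5 K/W
  R_conv,out = 1/(4πr²h) = 1/(4π·0.415²·10.7) = 0.04318 K/W
ΣR = 3.005×10^-5 + 0.04318 = 0.04321 K/W
Q = ΔT/ΣR = (63 °C − 13.6 °C)/0.04321 = 1140 W

Q = 1140 W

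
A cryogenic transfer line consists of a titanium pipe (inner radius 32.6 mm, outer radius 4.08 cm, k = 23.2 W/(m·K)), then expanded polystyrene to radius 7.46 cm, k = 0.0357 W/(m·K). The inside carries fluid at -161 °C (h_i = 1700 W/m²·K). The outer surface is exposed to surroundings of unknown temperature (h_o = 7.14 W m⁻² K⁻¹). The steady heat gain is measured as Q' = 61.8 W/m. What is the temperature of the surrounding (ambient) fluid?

Sum the resistances:
  R'_conv,in = 1/(2πr h) = 1/(2π·0.0326·1700) = 0.002872 m·K/W
  R'_titanium = ln(0.0408/0.0326)/(2πk) = 0.2244/(2π·23.2) = 0.001539 m·K/W
  R'_expanded polystyrene = ln(0.0746/0.0408)/(2πk) = 0.6035/(2π·0.0357) = 2.690 m·K/W
  R'_conv,out = 1/(2πr h) = 1/(2π·0.0746·7.14) = 0.2988 m·K/W
ΣR = 2.994 m·K/W
ΔT = Q'·ΣR = 61.8 × 2.994 = 185.0 K
Heat flows inward, so T_out = T_in + ΔT = -161 + 185.0 = 24.0 °C

T_out = 24.0 °C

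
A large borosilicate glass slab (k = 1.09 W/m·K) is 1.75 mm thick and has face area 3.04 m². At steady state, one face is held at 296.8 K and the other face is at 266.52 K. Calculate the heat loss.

Q = kA·ΔT/L = 1.09 × 3.04 × |296.8 K − 266.52 K| / 0.00175 = 57300 W

Q = 57.3 kW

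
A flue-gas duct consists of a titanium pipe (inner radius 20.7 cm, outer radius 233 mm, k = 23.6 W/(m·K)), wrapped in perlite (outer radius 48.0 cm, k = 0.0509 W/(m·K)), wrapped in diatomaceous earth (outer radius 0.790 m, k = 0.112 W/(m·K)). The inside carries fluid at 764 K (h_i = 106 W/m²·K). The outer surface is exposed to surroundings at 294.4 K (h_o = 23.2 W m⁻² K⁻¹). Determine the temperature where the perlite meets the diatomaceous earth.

Series thermal resistances, inner to outer:
  R'_conv,in = 1/(2πr h) = 1/(2π·0.207·106) = 0.007253 m·K/W
  R'_titanium = ln(0.233/0.207)/(2πk) = 0.1183/(2π·23.6) = 7.979×10^-4 m·K/W
  R'_perlite = ln(0.480/0.233)/(2πk) = 0.7227/(2π·0.0509) = 2.260 m·K/W
  R'_diatomaceous earth = ln(0.790/0.480)/(2πk) = 0.4982/(2π·0.112) = 0.7080 m·K/W
  R'_conv,out = 1/(2πr h) = 1/(2π·0.790·23.2) = 0.008684 m·K/W
ΣR = 0.007253 + 7.979×10^-4 + 2.260 + 0.7080 + 0.008684 = 2.985 m·K/W
Q' = ΔT/ΣR = (764 K − 294.4 K)/2.985 = 157.3 W/m
From the inner boundary to the perlite/diatomaceous earth interface, ΣR_partial = 2.268 m·K/W.
T_interface = T_in − Q'·ΣR_partial = 764 K − (157.3)(2.268) = 407 K

T = 407 K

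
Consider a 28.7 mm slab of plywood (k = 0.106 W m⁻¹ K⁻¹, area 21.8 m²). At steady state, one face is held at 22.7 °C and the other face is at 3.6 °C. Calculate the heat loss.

Q = kA·ΔT/L = 0.106 × 21.8 × |22.7 °C − 3.6 °C| / 0.0287 = 1540 W

Q = 1540 W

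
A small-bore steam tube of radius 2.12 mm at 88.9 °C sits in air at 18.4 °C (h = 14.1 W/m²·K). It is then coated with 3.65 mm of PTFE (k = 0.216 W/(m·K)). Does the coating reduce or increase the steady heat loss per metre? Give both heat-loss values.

increases: 13.2 → 26.2 W/m

Critical radius for a cylinder: r_cr = k/h = 0.0153 m = 1.53 cm.
Outer radius after coating: r₂ = 0.00212 + 0.00365 = 0.00577 m.
Since r₁ < r_cr and r₂ ≤ r_cr, the coating moves toward the maximum at r_cr — heat loss rises.
Bare: R = 1/(2πr₁h) = 5.324 m·K/W; Q = 70.5/5.324 = 13.2 W/m.
Coated: R = R_cond + R_conv = 2.694 m·K/W; Q = 70.5/2.694 = 26.2 W/m.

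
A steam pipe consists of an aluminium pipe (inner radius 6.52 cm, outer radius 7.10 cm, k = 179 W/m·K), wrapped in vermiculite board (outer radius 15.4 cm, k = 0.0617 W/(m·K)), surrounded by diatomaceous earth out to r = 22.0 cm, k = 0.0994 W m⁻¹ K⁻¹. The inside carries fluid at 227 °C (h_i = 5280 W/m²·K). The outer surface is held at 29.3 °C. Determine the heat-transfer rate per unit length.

Treat each layer as a resistance in series:
  R'_conv,in = 1/(2πr h) = 1/(2π·0.0652·5280) = 4.623×10^-4 m·K/W
  R'_aluminium = ln(0.0710/0.0652)/(2πk) = 0.08522/(2π·179) = 7.577×10^-5 m·K/W
  R'_vermiculite board = ln(0.154/0.0710)/(2πk) = 0.7743/(2π·0.0617) = 1.997 m·K/W
  R'_diatomaceous earth = ln(0.220/0.154)/(2πk) = 0.3567/(2π·0.0994) = 0.5711 m·K/W
ΣR = 4.623×10^-4 + 7.577×10^-5 + 1.997 + 0.5711 = 2.569 m·K/W
Q' = ΔT/ΣR = (227 °C − 29.3 °C)/2.569 = 77.0 W/m

Q' = 77.0 W/m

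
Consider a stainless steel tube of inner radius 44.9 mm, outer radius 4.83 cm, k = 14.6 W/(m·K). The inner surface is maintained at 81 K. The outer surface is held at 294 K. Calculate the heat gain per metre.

Q' = 2πk·ΔT/ln(r₂/r₁) = 2π × 14.6 × 213 / ln(0.0483/0.0449) = 2.68×10^5 W/m

Q' = 268 kW/m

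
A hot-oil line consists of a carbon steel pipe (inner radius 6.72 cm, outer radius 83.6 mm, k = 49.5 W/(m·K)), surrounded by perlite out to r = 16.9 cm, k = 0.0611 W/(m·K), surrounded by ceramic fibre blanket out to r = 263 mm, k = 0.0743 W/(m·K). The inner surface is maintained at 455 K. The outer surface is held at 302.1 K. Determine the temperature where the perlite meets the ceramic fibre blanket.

T = 354.2 K

Treat each layer as a resistance in series:
  R'_carbon steel = ln(0.0836/0.0672)/(2πk) = 0.2184/(2π·49.5) = 7.021×10^-4 m·K/W
  R'_perlite = ln(0.169/0.0836)/(2πk) = 0.7039/(2π·0.0611) = 1.833 m·K/W
  R'_ceramic fibre blanket = ln(0.263/0.169)/(2πk) = 0.4423/(2π·0.0743) = 0.9473 m·K/W
ΣR = 7.021×10^-4 + 1.833 + 0.9473 = 2.781 m·K/W
Q' = ΔT/ΣR = (455 K − 302.1 K)/2.781 = 54.98 W/m
From the inner boundary to the perlite/ceramic fibre blanket interface, ΣR_partial = 1.834 m·K/W.
T_interface = T_in − Q'·ΣR_partial = 455 K − (54.98)(1.834) = 354.2 K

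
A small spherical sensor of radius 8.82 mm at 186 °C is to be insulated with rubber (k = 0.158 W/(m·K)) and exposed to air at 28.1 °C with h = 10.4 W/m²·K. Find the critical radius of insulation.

r_cr = 3.04 cm

For a sphere, r_cr = 2k_ins/h = 2·0.158/10.4 = 0.0304 m = 3.04 cm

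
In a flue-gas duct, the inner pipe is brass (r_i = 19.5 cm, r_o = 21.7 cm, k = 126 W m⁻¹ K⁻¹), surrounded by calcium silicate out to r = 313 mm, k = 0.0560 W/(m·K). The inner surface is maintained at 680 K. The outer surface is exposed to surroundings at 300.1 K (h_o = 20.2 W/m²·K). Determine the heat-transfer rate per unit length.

Treat each layer as a resistance in series:
  R'_brass = ln(0.217/0.195)/(2πk) = 0.1069/(2π·126) = 1.350×10^-4 m·K/W
  R'_calcium silicate = ln(0.313/0.217)/(2πk) = 0.3663/(2π·0.0560) = 1.041 m·K/W
  R'_conv,out = 1/(2πr h) = 1/(2π·0.313·20.2) = 0.02517 m·K/W
ΣR = 1.350×10^-4 + 1.041 + 0.02517 = 1.066 m·K/W
Q' = ΔT/ΣR = (680 K − 300.1 K)/1.066 = 356 W/m

Q' = 356 W/m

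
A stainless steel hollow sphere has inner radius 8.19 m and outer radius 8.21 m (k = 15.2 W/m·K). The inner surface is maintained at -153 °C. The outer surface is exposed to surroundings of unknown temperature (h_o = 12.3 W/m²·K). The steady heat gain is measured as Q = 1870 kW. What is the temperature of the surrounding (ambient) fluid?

T_out = 29.4 °C

Sum the resistances:
  R_stainless steel = (1/8.19 − 1/8.21)/(4πk) = 2.974×10^-4/(4π·15.2) = 1.557×10^-6 K/W
  R_conv,out = 1/(4πr²h) = 1/(4π·8.21²·12.3) = 9.598×10^-5 K/W
ΣR = 9.754×10^-5 K/W
ΔT = Q·ΣR = 1.87×10^6 × 9.754×10^-5 = 182.4 K
Heat flows inward, so T_out = T_in + ΔT = -153 + 182.4 = 29.4 °C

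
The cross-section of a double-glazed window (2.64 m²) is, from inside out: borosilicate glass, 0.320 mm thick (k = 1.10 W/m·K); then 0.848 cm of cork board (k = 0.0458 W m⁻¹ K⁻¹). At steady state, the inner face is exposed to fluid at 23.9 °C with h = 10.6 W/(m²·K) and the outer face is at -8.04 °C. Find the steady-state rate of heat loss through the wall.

Q = 301 W

Series thermal resistances, inner to outer:
  R_conv,in = 1/(hA) = 1/(10.6·2.64) = 0.03573 K/W
  R_borosilicate glass = L/(kA) = 3.20×10^-4/(1.10·2.64) = 1.102×10^-4 K/W
  R_cork board = L/(kA) = 0.00848/(0.0458·2.64) = 0.07013 K/W
ΣR = 0.03573 + 1.102×10^-4 + 0.07013 = 0.1060 K/W
Q = ΔT/ΣR = (23.9 °C − -8.04 °C)/0.1060 = 301 W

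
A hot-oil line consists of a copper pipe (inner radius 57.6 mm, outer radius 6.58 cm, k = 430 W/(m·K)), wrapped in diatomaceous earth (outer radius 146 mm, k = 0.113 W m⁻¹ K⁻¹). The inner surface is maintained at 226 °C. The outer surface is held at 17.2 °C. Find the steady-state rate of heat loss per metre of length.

Resistance network (inner→outer):
  R'_copper = ln(0.0658/0.0576)/(2πk) = 0.1331/(2π·430) = 4.926×10^-5 m·K/W
  R'_diatomaceous earth = ln(0.146/0.0658)/(2πk) = 0.7970/(2π·0.113) = 1.123 m·K/W
ΣR = 4.926×10^-5 + 1.123 = 1.123 m·K/W
Q' = ΔT/ΣR = (226 °C − 17.2 °C)/1.123 = 186 W/m

Q' = 186 W/m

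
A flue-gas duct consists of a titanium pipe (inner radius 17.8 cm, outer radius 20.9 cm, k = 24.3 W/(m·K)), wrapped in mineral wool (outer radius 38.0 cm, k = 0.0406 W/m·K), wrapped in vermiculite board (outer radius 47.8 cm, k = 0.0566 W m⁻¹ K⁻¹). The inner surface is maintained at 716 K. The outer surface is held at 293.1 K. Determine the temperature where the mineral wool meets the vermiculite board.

Treat each layer as a resistance in series:
  R'_titanium = ln(0.209/0.178)/(2πk) = 0.1606/(2π·24.3) = 0.001052 m·K/W
  R'_mineral wool = ln(0.380/0.209)/(2πk) = 0.5978/(2π·0.0406) = 2.344 m·K/W
  R'_vermiculite board = ln(0.478/0.380)/(2πk) = 0.2294/(2π·0.0566) = 0.6452 m·K/W
ΣR = 0.001052 + 2.344 + 0.6452 = 2.990 m·K/W
Q' = ΔT/ΣR = (716 K − 293.1 K)/2.990 = 141.4 W/m
From the inner boundary to the mineral wool/vermiculite board interface, ΣR_partial = 2.345 m·K/W.
T_interface = T_in − Q'·ΣR_partial = 716 K − (141.4)(2.345) = 384 K

T = 384 K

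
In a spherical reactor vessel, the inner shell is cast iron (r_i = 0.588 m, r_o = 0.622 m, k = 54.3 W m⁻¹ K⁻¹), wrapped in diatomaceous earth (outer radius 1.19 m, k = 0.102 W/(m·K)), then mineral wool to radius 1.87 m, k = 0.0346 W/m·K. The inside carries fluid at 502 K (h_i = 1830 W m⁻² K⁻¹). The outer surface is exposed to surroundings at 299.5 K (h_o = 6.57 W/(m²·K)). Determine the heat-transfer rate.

Q = 155 W

Resistance network (inner→outer):
  R_conv,in = 1/(4πr²h) = 1/(4π·0.588²·1830) = 1.258×10^-4 K/W
  R_cast iron = (1/0.588 − 1/0.622)/(4πk) = 0.09296/(4π·54.3) = 1.362×10^-4 K/W
  R_diatomaceous earth = (1/0.622 − 1/1.19)/(4πk) = 0.7674/(4π·0.102) = 0.5987 K/W
  R_mineral wool = (1/1.19 − 1/1.87)/(4πk) = 0.3056/(4π·0.0346) = 0.7028 K/W
  R_conv,out = 1/(4πr²h) = 1/(4π·1.87²·6.57) = 0.003464 K/W
ΣR = 1.258×10^-4 + 1.362×10^-4 + 0.5987 + 0.7028 + 0.003464 = 1.305 K/W
Q = ΔT/ΣR = (502 K − 299.5 K)/1.305 = 155 W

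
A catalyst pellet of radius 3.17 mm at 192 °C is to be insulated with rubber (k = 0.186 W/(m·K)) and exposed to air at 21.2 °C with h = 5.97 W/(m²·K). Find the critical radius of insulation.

r_cr = 6.23 cm

For a sphere, r_cr = 2k_ins/h = 2·0.186/5.97 = 0.0623 m = 6.23 cm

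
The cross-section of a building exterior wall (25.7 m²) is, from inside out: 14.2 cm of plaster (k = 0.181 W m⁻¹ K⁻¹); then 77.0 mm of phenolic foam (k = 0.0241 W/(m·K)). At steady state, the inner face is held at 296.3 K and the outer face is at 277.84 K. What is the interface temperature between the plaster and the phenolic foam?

Resistance network (inner→outer):
  R_plaster = L/(kA) = 0.142/(0.181·25.7) = 0.03053 K/W
  R_phenolic foam = L/(kA) = 0.0770/(0.0241·25.7) = 0.1243 K/W
ΣR = 0.03053 + 0.1243 = 0.1548 K/W
Q = ΔT/ΣR = (296.3 K − 277.84 K)/0.1548 = 119.3 W
From the inner boundary to the plaster/phenolic foam interface, ΣR_partial = 0.03053 K/W.
T_interface = T_in − Q·ΣR_partial = 296.3 K − (119.3)(0.03053) = 292.7 K

T = 292.7 K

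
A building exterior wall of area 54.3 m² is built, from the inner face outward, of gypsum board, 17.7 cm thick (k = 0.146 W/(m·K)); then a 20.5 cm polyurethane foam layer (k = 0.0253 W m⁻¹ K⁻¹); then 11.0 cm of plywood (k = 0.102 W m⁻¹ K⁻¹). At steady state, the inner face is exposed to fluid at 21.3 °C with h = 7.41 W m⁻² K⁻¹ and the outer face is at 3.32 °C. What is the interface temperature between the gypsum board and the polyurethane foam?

Series thermal resistances, inner to outer:
  R_conv,in = 1/(hA) = 1/(7.41·54.3) = 0.002485 K/W
  R_gypsum board = L/(kA) = 0.177/(0.146·54.3) = 0.02233 K/W
  R_polyurethane foam = L/(kA) = 0.205/(0.0253·54.3) = 0.1492 K/W
  R_plywood = L/(kA) = 0.110/(0.102·54.3) = 0.01986 K/W
ΣR = 0.002485 + 0.02233 + 0.1492 + 0.01986 = 0.1939 K/W
Q = ΔT/ΣR = (21.3 °C − 3.32 °C)/0.1939 = 92.73 W
From the inner boundary to the gypsum board/polyurethane foam interface, ΣR_partial = 0.02482 K/W.
T_interface = T_in − Q·ΣR_partial = 21.3 °C − (92.73)(0.02482) = 19.0 °C

T = 19.0 °C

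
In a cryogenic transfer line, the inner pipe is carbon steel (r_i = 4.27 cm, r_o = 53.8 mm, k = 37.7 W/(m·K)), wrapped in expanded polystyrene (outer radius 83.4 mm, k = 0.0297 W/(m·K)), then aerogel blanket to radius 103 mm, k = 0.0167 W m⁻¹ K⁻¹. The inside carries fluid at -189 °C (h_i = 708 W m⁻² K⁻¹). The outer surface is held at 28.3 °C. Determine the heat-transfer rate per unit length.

Q' = 49.8 W/m

Treat each layer as a resistance in series:
  R'_conv,in = 1/(2πr h) = 1/(2π·0.0427·708) = 0.005265 m·K/W
  R'_carbon steel = ln(0.0538/0.0427)/(2πk) = 0.2311/(2π·37.7) = 9.755×10^-4 m·K/W
  R'_expanded polystyrene = ln(0.0834/0.0538)/(2πk) = 0.4384/(2π·0.0297) = 2.349 m·K/W
  R'_aerogel blanket = ln(0.103/0.0834)/(2πk) = 0.2111/(2π·0.0167) = 2.012 m·K/W
ΣR = 0.005265 + 9.755×10^-4 + 2.349 + 2.012 = 4.367 m·K/W
Q' = ΔT/ΣR = (-189 °C − 28.3 °C)/4.367 = -49.8 W/m
(Negative Q' ⇒ heat flows inward; heat gain = 49.8 W/m.)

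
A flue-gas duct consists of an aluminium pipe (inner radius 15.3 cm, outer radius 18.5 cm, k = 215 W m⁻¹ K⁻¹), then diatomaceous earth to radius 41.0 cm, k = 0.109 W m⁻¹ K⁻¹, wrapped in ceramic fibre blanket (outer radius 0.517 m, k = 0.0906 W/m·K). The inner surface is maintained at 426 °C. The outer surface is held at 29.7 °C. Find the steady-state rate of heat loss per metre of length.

Q' = 253 W/m

Series thermal resistances, inner to outer:
  R'_aluminium = ln(0.185/0.153)/(2πk) = 0.1899/(2π·215) = 1.406×10^-4 m·K/W
  R'_diatomaceous earth = ln(0.410/0.185)/(2πk) = 0.7958/(2π·0.109) = 1.162 m·K/W
  R'_ceramic fibre blanket = ln(0.517/0.410)/(2πk) = 0.2319/(2π·0.0906) = 0.4073 m·K/W
ΣR = 1.406×10^-4 + 1.162 + 0.4073 = 1.569 m·K/W
Q' = ΔT/ΣR = (426 °C − 29.7 °C)/1.569 = 253 W/m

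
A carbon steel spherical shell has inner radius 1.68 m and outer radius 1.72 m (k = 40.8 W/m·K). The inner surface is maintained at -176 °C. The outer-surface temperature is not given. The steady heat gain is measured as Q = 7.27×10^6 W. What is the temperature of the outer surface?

T_out = 20.3 °C

Series resistances:
  R_carbon steel = (1/1.68 − 1/1.72)/(4πk) = 0.01384/(4π·40.8) = 2.700×10^-5 K/W
ΣR = 2.700×10^-5 K/W
ΔT = Q·ΣR = 7.27×10^6 × 2.700×10^-5 = 196.3 K
Heat flows inward, so T_out = T_in + ΔT = -176 + 196.3 = 20.3 °C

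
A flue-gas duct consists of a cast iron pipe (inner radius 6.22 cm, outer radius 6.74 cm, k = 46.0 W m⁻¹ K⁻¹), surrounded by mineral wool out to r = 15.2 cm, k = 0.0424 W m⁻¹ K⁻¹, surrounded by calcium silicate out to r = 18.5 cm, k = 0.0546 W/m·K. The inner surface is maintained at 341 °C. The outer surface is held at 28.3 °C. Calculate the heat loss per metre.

Q' = 86.2 W/m

Treat each layer as a resistance in series:
  R'_cast iron = ln(0.0674/0.0622)/(2πk) = 0.08029/(2π·46.0) = 2.778×10^-4 m·K/W
  R'_mineral wool = ln(0.152/0.0674)/(2πk) = 0.8132/(2π·0.0424) = 3.053 m·K/W
  R'_calcium silicate = ln(0.185/0.152)/(2πk) = 0.1965/(2π·0.0546) = 0.5727 m·K/W
ΣR = 2.778×10^-4 + 3.053 + 0.5727 = 3.626 m·K/W
Q' = ΔT/ΣR = (341 °C − 28.3 °C)/3.626 = 86.2 W/m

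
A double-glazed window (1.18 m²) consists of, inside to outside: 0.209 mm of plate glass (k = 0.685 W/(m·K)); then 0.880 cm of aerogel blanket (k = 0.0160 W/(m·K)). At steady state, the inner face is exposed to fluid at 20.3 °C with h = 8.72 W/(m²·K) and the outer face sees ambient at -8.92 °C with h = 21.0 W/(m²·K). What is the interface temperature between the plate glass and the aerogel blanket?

T = 15.6 °C

Series thermal resistances, inner to outer:
  R_conv,in = 1/(hA) = 1/(8.72·1.18) = 0.09719 K/W
  R_plate glass = L/(kA) = 2.09×10^-4/(0.685·1.18) = 2.586×10^-4 K/W
  R_aerogel blanket = L/(kA) = 0.00880/(0.0160·1.18) = 0.4661 K/W
  R_conv,out = 1/(hA) = 1/(21.0·1.18) = 0.04036 K/W
ΣR = 0.09719 + 2.586×10^-4 + 0.4661 + 0.04036 = 0.6039 K/W
Q = ΔT/ΣR = (20.3 °C − -8.92 °C)/0.6039 = 48.39 W
From the inner boundary to the plate glass/aerogel blanket interface, ΣR_partial = 0.09745 K/W.
T_interface = T_in − Q·ΣR_partial = 20.3 °C − (48.39)(0.09745) = 15.6 °C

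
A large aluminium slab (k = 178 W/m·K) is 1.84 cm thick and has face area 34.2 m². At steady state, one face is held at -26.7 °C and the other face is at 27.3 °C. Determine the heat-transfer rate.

Q = 17900 kW

Q = kA·ΔT/L = 178 × 34.2 × |-26.7 °C − 27.3 °C| / 0.0184 = 1.79×10^7 W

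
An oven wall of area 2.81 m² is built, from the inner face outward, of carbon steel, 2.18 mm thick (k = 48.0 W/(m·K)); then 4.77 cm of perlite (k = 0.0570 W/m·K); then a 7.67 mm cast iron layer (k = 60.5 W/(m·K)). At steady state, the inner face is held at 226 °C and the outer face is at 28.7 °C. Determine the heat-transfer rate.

Q = 662 W

Resistance network (inner→outer):
  R_carbon steel = L/(kA) = 0.00218/(48.0·2.81) = 1.616×10^-5 K/W
  R_perlite = L/(kA) = 0.0477/(0.0570·2.81) = 0.2978 K/W
  R_cast iron = L/(kA) = 0.00767/(60.5·2.81) = 4.512×10^-5 K/W
ΣR = 1.616×10^-5 + 0.2978 + 4.512×10^-5 = 0.2979 K/W
Q = ΔT/ΣR = (226 °C − 28.7 °C)/0.2979 = 662 W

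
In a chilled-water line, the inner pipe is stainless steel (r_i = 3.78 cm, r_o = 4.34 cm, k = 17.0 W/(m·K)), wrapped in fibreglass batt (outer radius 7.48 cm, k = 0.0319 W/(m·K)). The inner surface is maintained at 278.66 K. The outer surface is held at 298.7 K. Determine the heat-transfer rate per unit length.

Series thermal resistances, inner to outer:
  R'_stainless steel = ln(0.0434/0.0378)/(2πk) = 0.1382/(2π·17.0) = 0.001293 m·K/W
  R'_fibreglass batt = ln(0.0748/0.0434)/(2πk) = 0.5444/(2π·0.0319) = 2.716 m·K/W
ΣR = 0.001293 + 2.716 = 2.717 m·K/W
Q' = ΔT/ΣR = (278.66 K − 298.7 K)/2.717 = -7.38 W/m
(Negative Q' ⇒ heat flows inward; heat gain = 7.38 W/m.)

Q' = 7.38 W/m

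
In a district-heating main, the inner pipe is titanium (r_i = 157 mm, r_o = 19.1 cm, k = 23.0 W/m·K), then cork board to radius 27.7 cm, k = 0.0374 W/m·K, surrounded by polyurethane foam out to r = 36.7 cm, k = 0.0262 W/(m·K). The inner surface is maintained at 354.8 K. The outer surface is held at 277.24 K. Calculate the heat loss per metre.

Series thermal resistances, inner to outer:
  R'_titanium = ln(0.191/0.157)/(2πk) = 0.1960/(2π·23.0) = 0.001356 m·K/W
  R'_cork board = ln(0.277/0.191)/(2πk) = 0.3717/(2π·0.0374) = 1.582 m·K/W
  R'_polyurethane foam = ln(0.367/0.277)/(2πk) = 0.2813/(2π·0.0262) = 1.709 m·K/W
ΣR = 0.001356 + 1.582 + 1.709 = 3.292 m·K/W
Q' = ΔT/ΣR = (354.8 K − 277.24 K)/3.292 = 23.6 W/m

Q' = 23.6 W/m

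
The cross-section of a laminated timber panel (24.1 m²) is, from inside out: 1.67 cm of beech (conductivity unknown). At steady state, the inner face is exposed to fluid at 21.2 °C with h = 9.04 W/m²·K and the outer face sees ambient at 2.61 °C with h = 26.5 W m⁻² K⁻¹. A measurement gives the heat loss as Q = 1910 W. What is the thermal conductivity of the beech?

ΣR = ΔT/Q = |21.2 − 2.61|/1910 = 0.009733 K/W
Known resistances:
  R_conv,in = 1/(hA) = 1/(9.04·24.1) = 0.004590 K/W
  R_conv,out = 1/(hA) = 1/(26.5·24.1) = 0.001566 K/W
R_beech = ΣR − ΣR_known = 0.009733 − 0.006156 = 0.003577 K/W
L/(kA) = 0.003577 ⇒ k = 0.0167/(0.003577·24.1) = 0.194 W/m·K

k = 0.194 W/m·K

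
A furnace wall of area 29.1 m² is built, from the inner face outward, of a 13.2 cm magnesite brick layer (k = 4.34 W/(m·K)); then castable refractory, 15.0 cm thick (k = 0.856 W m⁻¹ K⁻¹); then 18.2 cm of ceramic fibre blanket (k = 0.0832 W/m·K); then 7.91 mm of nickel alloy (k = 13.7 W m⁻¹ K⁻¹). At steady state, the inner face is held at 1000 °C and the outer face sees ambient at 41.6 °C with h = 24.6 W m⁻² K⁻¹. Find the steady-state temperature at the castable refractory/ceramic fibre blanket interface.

Treat each layer as a resistance in series:
  R_magnesite brick = L/(kA) = 0.132/(4.34·29.1) = 0.001045 K/W
  R_castable refractory = L/(kA) = 0.150/(0.856·29.1) = 0.006022 K/W
  R_ceramic fibre blanket = L/(kA) = 0.182/(0.0832·29.1) = 0.07517 K/W
  R_nickel alloy = L/(kA) = 0.00791/(13.7·29.1) = 1.984×10^-5 K/W
  R_conv,out = 1/(hA) = 1/(24.6·29.1) = 0.001397 K/W
ΣR = 0.001045 + 0.006022 + 0.07517 + 1.984×10^-5 + 0.001397 = 0.08365 K/W
Q = ΔT/ΣR = (1000 °C − 41.6 °C)/0.08365 = 11460 W
From the inner boundary to the castable refractory/ceramic fibre blanket interface, ΣR_partial = 0.007067 K/W.
T_interface = T_in − Q·ΣR_partial = 1000 °C − (11460)(0.007067) = 919 °C

T = 919 °C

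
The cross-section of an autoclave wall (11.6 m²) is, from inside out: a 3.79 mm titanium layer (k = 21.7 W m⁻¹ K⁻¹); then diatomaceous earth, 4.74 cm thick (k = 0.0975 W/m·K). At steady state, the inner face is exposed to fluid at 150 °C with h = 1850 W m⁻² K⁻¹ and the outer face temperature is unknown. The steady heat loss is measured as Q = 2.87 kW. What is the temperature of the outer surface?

T_out = 29.5 °C

Series resistances:
  R_conv,in = 1/(hA) = 1/(1850·11.6) = 4.660×10^-5 K/W
  R_titanium = L/(kA) = 0.00379/(21.7·11.6) = 1.506×10^-5 K/W
  R_diatomaceous earth = L/(kA) = 0.0474/(0.0975·11.6) = 0.04191 K/W
ΣR = 0.04197 K/W
ΔT = Q·ΣR = 2870 × 0.04197 = 120.5 K
Heat flows outward, so T_out = T_in − ΔT = 150 − 120.5 = 29.5 °C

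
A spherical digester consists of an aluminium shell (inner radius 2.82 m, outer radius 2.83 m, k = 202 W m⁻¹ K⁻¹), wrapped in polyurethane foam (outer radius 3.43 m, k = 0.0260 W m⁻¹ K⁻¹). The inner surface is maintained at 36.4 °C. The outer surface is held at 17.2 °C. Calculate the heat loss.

Resistance network (inner→outer):
  R_aluminium = (1/2.82 − 1/2.83)/(4πk) = 0.001253/(4π·202) = 4.936×10^-7 K/W
  R_polyurethane foam = (1/2.83 − 1/3.43)/(4πk) = 0.06181/(4π·0.0260) = 0.1892 K/W
ΣR = 4.936×10^-7 + 0.1892 = 0.1892 K/W
Q = ΔT/ΣR = (36.4 °C − 17.2 °C)/0.1892 = 101 W

Q = 101 W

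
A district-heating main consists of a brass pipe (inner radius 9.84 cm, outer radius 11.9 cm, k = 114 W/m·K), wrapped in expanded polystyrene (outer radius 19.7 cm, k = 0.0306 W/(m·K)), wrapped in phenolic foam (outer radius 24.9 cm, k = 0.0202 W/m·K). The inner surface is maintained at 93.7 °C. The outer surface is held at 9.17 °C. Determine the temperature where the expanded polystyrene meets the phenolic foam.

Resistance network (inner→outer):
  R'_brass = ln(0.119/0.0984)/(2πk) = 0.1901/(2π·114) = 2.654×10^-4 m·K/W
  R'_expanded polystyrene = ln(0.197/0.119)/(2πk) = 0.5041/(2π·0.0306) = 2.622 m·K/W
  R'_phenolic foam = ln(0.249/0.197)/(2πk) = 0.2342/(2π·0.0202) = 1.846 m·K/W
ΣR = 2.654×10^-4 + 2.622 + 1.846 = 4.468 m·K/W
Q' = ΔT/ΣR = (93.7 °C − 9.17 °C)/4.468 = 18.92 W/m
From the inner boundary to the expanded polystyrene/phenolic foam interface, ΣR_partial = 2.622 m·K/W.
T_interface = T_in − Q'·ΣR_partial = 93.7 °C − (18.92)(2.622) = 44.1 °C

T = 44.1 °C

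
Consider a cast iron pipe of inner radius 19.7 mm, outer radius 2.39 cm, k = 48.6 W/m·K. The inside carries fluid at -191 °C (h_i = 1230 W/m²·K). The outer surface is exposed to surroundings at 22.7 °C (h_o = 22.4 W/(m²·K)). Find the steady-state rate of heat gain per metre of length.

Q' = 702 W/m

Series thermal resistances, inner to outer:
  R'_conv,in = 1/(2πr h) = 1/(2π·0.0197·1230) = 0.006568 m·K/W
  R'_cast iron = ln(0.0239/0.0197)/(2πk) = 0.1933/(2π·48.6) = 6.329×10^-4 m·K/W
  R'_conv,out = 1/(2πr h) = 1/(2π·0.0239·22.4) = 0.2973 m·K/W
ΣR = 0.006568 + 6.329×10^-4 + 0.2973 = 0.3045 m·K/W
Q' = ΔT/ΣR = (-191 °C − 22.7 °C)/0.3045 = -702 W/m
(Negative Q' ⇒ heat flows inward; heat gain = 702 W/m.)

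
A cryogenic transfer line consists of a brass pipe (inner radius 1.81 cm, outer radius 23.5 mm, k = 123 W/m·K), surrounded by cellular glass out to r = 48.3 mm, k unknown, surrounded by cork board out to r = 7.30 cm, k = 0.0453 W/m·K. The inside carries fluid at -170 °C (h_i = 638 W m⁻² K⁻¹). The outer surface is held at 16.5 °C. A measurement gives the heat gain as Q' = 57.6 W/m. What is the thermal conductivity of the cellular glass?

k = 0.0647 W/m·K

ΣR = ΔT/Q' = |-170 − 16.5|/57.6 = 3.238 m·K/W
Known resistances:
  R'_conv,in = 1/(2πr h) = 1/(2π·0.0181·638) = 0.01378 m·K/W
  R'_brass = ln(0.0235/0.0181)/(2πk) = 0.2611/(2π·123) = 3.378×10^-4 m·K/W
  R'_cork board = ln(0.0730/0.0483)/(2πk) = 0.4130/(2π·0.0453) = 1.451 m·K/W
R_cellular glass = ΣR − ΣR_known = 3.238 − 1.465 = 1.773 m·K/W
ln(r₂/r₁)/(2πk) = 1.773 ⇒ k = 0.7204/(2π·1.773) = 0.0647 W/m·K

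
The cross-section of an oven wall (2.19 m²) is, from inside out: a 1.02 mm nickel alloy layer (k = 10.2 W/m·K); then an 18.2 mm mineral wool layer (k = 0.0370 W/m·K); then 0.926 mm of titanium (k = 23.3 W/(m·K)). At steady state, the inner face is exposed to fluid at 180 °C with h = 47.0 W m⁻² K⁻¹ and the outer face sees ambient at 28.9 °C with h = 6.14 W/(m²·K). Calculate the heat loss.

Q = 489 W

Treat each layer as a resistance in series:
  R_conv,in = 1/(hA) = 1/(47.0·2.19) = 0.009715 K/W
  R_nickel alloy = L/(kA) = 0.00102/(10.2·2.19) = 4.566×10^-5 K/W
  R_mineral wool = L/(kA) = 0.0182/(0.0370·2.19) = 0.2246 K/W
  R_titanium = L/(kA) = 9.26×10^-4/(23.3·2.19) = 1.815×10^-5 K/W
  R_conv,out = 1/(hA) = 1/(6.14·2.19) = 0.07437 K/W
ΣR = 0.009715 + 4.566×10^-5 + 0.2246 + 1.815×10^-5 + 0.07437 = 0.3087 K/W
Q = ΔT/ΣR = (180 °C − 28.9 °C)/0.3087 = 489 W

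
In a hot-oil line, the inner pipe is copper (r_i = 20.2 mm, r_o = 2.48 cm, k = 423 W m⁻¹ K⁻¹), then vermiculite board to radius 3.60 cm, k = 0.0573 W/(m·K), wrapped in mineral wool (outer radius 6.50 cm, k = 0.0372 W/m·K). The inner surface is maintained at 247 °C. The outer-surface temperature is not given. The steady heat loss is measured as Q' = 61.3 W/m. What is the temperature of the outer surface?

T_out = 28.6 °C

Series resistances:
  R'_copper = ln(0.0248/0.0202)/(2πk) = 0.2052/(2π·423) = 7.719×10^-5 m·K/W
  R'_vermiculite board = ln(0.0360/0.0248)/(2πk) = 0.3727/(2π·0.0573) = 1.035 m·K/W
  R'_mineral wool = ln(0.0650/0.0360)/(2πk) = 0.5909/(2π·0.0372) = 2.528 m·K/W
ΣR = 3.563 m·K/W
ΔT = Q'·ΣR = 61.3 × 3.563 = 218.4 K
Heat flows outward, so T_out = T_in − ΔT = 247 − 218.4 = 28.6 °C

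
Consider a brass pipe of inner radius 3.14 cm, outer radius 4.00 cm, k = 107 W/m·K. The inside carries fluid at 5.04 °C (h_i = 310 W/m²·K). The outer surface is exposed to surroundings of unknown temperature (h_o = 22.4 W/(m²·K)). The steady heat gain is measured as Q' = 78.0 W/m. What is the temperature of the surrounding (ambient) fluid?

Sum the resistances:
  R'_conv,in = 1/(2πr h) = 1/(2π·0.0314·310) = 0.01635 m·K/W
  R'_brass = ln(0.0400/0.0314)/(2πk) = 0.2421/(2π·107) = 3.601×10^-4 m·K/W
  R'_conv,out = 1/(2πr h) = 1/(2π·0.0400·22.4) = 0.1776 m·K/W
ΣR = 0.1943 m·K/W
ΔT = Q'·ΣR = 78.0 × 0.1943 = 15.16 K
Heat flows inward, so T_out = T_in + ΔT = 5.04 + 15.16 = 20.2 °C

T_out = 20.2 °C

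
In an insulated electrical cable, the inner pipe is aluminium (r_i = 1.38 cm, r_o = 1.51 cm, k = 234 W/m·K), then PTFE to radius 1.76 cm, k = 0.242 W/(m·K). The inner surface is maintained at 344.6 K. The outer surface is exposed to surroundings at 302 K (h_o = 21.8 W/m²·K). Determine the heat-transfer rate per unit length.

Series thermal resistances, inner to outer:
  R'_aluminium = ln(0.0151/0.0138)/(2πk) = 0.09003/(2π·234) = 6.123×10^-5 m·K/W
  R'_PTFE = ln(0.0176/0.0151)/(2πk) = 0.1532/(2π·0.242) = 0.1008 m·K/W
  R'_conv,out = 1/(2πr h) = 1/(2π·0.0176·21.8) = 0.4148 m·K/W
ΣR = 6.123×10^-5 + 0.1008 + 0.4148 = 0.5157 m·K/W
Q' = ΔT/ΣR = (344.6 K − 302 K)/0.5157 = 82.6 W/m

Q' = 82.6 W/m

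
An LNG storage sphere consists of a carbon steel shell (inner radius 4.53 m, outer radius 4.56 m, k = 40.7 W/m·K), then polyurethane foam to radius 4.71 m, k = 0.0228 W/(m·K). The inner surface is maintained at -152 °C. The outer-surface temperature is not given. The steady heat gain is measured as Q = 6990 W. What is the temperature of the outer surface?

T_out = 18.4 °C

Sum the resistances:
  R_carbon steel = (1/4.53 − 1/4.56)/(4πk) = 0.001452/(4π·40.7) = 2.840×10^-6 K/W
  R_polyurethane foam = (1/4.56 − 1/4.71)/(4πk) = 0.006984/(4π·0.0228) = 0.02438 K/W
ΣR = 0.02438 K/W
ΔT = Q·ΣR = 6990 × 0.02438 = 170.4 K
Heat flows inward, so T_out = T_in + ΔT = -152 + 170.4 = 18.4 °C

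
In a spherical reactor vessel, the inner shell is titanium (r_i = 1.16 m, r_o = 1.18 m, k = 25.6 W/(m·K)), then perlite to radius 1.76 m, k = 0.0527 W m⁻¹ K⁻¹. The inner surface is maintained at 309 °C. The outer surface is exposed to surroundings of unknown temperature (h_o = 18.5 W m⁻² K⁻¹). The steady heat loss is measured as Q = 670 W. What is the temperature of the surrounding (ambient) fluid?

T_out = 25.5 °C

Sum the resistances:
  R_titanium = (1/1.16 − 1/1.18)/(4πk) = 0.01461/(4π·25.6) = 4.542×10^-5 K/W
  R_perlite = (1/1.18 − 1/1.76)/(4πk) = 0.2793/(4π·0.0527) = 0.4217 K/W
  R_conv,out = 1/(4πr²h) = 1/(4π·1.76²·18.5) = 0.001389 K/W
ΣR = 0.4231 K/W
ΔT = Q·ΣR = 670 × 0.4231 = 283.5 K
Heat flows outward, so T_out = T_in − ΔT = 309 − 283.5 = 25.5 °C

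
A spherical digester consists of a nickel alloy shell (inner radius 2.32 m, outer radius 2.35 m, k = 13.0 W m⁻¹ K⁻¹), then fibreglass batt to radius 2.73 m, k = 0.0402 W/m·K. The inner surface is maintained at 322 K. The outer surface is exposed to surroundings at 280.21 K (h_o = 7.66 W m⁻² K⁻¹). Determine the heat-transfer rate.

Q = 352 W

Treat each layer as a resistance in series:
  R_nickel alloy = (1/2.32 − 1/2.35)/(4πk) = 0.005503/(4π·13.0) = 3.368×10^-5 K/W
  R_fibreglass batt = (1/2.35 − 1/2.73)/(4πk) = 0.05923/(4π·0.0402) = 0.1173 K/W
  R_conv,out = 1/(4πr²h) = 1/(4π·2.73²·7.66) = 0.001394 K/W
ΣR = 3.368×10^-5 + 0.1173 + 0.001394 = 0.1187 K/W
Q = ΔT/ΣR = (322 K − 280.21 K)/0.1187 = 352 W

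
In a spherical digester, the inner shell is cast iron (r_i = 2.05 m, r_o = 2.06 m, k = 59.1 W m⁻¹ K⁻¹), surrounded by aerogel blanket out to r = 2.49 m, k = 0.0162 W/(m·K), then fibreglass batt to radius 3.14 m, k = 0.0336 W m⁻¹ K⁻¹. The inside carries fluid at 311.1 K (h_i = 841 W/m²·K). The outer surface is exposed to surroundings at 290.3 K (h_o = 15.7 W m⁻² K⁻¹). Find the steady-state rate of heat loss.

Treat each layer as a resistance in series:
  R_conv,in = 1/(4πr²h) = 1/(4π·2.05²·841) = 2.252×10^-5 K/W
  R_cast iron = (1/2.05 − 1/2.06)/(4πk) = 0.002368/(4π·59.1) = 3.188×10^-6 K/W
  R_aerogel blanket = (1/2.06 − 1/2.49)/(4πk) = 0.08383/(4π·0.0162) = 0.4118 K/W
  R_fibreglass batt = (1/2.49 − 1/3.14)/(4πk) = 0.08314/(4π·0.0336) = 0.1969 K/W
  R_conv,out = 1/(4πr²h) = 1/(4π·3.14²·15.7) = 5.141×10^-4 K/W
ΣR = 2.252×10^-5 + 3.188×10^-6 + 0.4118 + 0.1969 + 5.141×10^-4 = 0.6092 K/W
Q = ΔT/ΣR = (311.1 K − 290.3 K)/0.6092 = 34.1 W

Q = 34.1 W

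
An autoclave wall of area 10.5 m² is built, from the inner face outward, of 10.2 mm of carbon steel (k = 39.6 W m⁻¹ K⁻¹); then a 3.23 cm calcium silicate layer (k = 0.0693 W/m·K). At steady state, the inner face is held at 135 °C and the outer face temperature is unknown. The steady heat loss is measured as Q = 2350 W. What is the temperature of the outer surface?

Series resistances:
  R_carbon steel = L/(kA) = 0.0102/(39.6·10.5) = 2.453×10^-5 K/W
  R_calcium silicate = L/(kA) = 0.0323/(0.0693·10.5) = 0.04439 K/W
ΣR = 0.04441 K/W
ΔT = Q·ΣR = 2350 × 0.04441 = 104.4 K
Heat flows outward, so T_out = T_in − ΔT = 135 − 104.4 = 30.6 °C

T_out = 30.6 °C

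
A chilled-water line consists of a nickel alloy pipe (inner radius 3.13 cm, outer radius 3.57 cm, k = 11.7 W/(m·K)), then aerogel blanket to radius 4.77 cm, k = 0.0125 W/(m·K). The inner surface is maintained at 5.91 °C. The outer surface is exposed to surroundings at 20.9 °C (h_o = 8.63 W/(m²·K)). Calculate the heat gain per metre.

Series thermal resistances, inner to outer:
  R'_nickel alloy = ln(0.0357/0.0313)/(2πk) = 0.1315/(2π·11.7) = 0.001789 m·K/W
  R'_aerogel blanket = ln(0.0477/0.0357)/(2πk) = 0.2898/(2π·0.0125) = 3.690 m·K/W
  R'_conv,out = 1/(2πr h) = 1/(2π·0.0477·8.63) = 0.3866 m·K/W
ΣR = 0.001789 + 3.690 + 0.3866 = 4.078 m·K/W
Q' = ΔT/ΣR = (5.91 °C − 20.9 °C)/4.078 = -3.68 W/m
(Negative Q' ⇒ heat flows inward; heat gain = 3.68 W/m.)

Q' = 3.68 W/m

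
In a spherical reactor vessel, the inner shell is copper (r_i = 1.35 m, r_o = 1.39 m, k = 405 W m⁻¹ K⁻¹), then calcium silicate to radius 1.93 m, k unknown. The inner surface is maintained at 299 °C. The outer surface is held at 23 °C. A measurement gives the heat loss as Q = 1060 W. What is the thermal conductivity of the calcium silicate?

ΣR = ΔT/Q = |299 − 23|/1060 = 0.2604 K/W
Known resistances:
  R_copper = (1/1.35 − 1/1.39)/(4πk) = 0.02132/(4π·405) = 4.188×10^-6 K/W
R_calcium silicate = ΣR − ΣR_known = 0.2604 − 4.188×10^-6 = 0.2604 K/W
(1/r₁−1/r₂)/(4πk) = 0.2604 ⇒ k = 0.2013/(4π·0.2604) = 0.0615 W/m·K

k = 0.0615 W/m·K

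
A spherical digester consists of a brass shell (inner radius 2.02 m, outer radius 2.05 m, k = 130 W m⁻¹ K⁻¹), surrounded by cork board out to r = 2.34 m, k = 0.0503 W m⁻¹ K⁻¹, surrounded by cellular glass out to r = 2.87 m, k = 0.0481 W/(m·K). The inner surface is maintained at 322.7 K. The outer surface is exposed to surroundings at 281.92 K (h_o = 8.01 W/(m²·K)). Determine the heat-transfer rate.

Q = 179 W

Resistance network (inner→outer):
  R_brass = (1/2.02 − 1/2.05)/(4πk) = 0.007245/(4π·130) = 4.435×10^-6 K/W
  R_cork board = (1/2.05 − 1/2.34)/(4πk) = 0.06045/(4π·0.0503) = 0.09564 K/W
  R_cellular glass = (1/2.34 − 1/2.87)/(4πk) = 0.07892/(4π·0.0481) = 0.1306 K/W
  R_conv,out = 1/(4πr²h) = 1/(4π·2.87²·8.01) = 0.001206 K/W
ΣR = 4.435×10^-6 + 0.09564 + 0.1306 + 0.001206 = 0.2275 K/W
Q = ΔT/ΣR = (322.7 K − 281.92 K)/0.2275 = 179 W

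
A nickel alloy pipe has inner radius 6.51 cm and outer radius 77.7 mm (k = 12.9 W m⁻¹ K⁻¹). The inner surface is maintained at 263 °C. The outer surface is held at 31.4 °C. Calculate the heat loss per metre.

Q' = 2πk·ΔT/ln(r₂/r₁) = 2π × 12.9 × 231.6 / ln(0.0777/0.0651) = 1.06×10^5 W/m

Q' = 106 kW/m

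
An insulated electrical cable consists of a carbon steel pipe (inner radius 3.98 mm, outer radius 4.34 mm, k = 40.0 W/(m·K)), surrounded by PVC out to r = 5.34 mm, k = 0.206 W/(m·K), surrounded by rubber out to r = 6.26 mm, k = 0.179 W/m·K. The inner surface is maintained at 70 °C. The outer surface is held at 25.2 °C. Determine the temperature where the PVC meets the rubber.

T = 46.2 °C

Series thermal resistances, inner to outer:
  R'_carbon steel = ln(0.00434/0.00398)/(2πk) = 0.08659/(2π·40.0) = 3.445×10^-4 m·K/W
  R'_PVC = ln(0.00534/0.00434)/(2πk) = 0.2074/(2π·0.206) = 0.1602 m·K/W
  R'_rubber = ln(0.00626/0.00534)/(2πk) = 0.1590/(2π·0.179) = 0.1413 m·K/W
ΣR = 3.445×10^-4 + 0.1602 + 0.1413 = 0.3018 m·K/W
Q' = ΔT/ΣR = (70 °C − 25.2 °C)/0.3018 = 148.4 W/m
From the inner boundary to the PVC/rubber interface, ΣR_partial = 0.1605 m·K/W.
T_interface = T_in − Q'·ΣR_partial = 70 °C − (148.4)(0.1605) = 46.2 °C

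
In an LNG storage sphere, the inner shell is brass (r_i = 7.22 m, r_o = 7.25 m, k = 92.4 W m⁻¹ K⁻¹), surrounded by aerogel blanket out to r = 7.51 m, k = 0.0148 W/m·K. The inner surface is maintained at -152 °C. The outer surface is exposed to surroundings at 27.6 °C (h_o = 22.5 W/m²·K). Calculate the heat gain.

Q = 6980 W

Resistance network (inner→outer):
  R_brass = (1/7.22 − 1/7.25)/(4πk) = 5.731×10^-4/(4π·92.4) = 4.936×10^-7 K/W
  R_aerogel blanket = (1/7.25 − 1/7.51)/(4πk) = 0.004775/(4π·0.0148) = 0.02568 K/W
  R_conv,out = 1/(4πr²h) = 1/(4π·7.51²·22.5) = 6.271×10^-5 K/W
ΣR = 4.936×10^-7 + 0.02568 + 6.271×10^-5 = 0.02574 K/W
Q = ΔT/ΣR = (-152 °C − 27.6 °C)/0.02574 = -6980 W
(Negative Q ⇒ heat flows inward; heat gain = 6980 W.)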